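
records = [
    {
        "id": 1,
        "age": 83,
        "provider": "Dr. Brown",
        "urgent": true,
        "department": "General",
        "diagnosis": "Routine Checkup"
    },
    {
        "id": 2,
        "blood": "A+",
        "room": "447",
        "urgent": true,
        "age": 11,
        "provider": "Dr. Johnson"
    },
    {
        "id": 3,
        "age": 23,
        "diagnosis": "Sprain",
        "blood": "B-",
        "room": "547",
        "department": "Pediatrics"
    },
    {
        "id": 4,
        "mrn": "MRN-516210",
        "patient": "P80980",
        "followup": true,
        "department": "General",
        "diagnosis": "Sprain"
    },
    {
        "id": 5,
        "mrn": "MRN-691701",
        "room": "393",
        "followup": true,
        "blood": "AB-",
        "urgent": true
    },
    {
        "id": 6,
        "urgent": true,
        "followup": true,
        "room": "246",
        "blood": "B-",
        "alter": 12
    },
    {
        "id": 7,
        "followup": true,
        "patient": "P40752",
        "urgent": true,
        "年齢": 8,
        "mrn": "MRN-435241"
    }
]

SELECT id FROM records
[1, 2, 3, 4, 5, 6, 7]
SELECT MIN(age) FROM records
11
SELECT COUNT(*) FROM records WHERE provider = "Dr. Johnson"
1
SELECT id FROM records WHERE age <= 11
[2]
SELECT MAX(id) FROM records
7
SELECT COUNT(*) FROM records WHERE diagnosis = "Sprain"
2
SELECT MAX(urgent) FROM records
True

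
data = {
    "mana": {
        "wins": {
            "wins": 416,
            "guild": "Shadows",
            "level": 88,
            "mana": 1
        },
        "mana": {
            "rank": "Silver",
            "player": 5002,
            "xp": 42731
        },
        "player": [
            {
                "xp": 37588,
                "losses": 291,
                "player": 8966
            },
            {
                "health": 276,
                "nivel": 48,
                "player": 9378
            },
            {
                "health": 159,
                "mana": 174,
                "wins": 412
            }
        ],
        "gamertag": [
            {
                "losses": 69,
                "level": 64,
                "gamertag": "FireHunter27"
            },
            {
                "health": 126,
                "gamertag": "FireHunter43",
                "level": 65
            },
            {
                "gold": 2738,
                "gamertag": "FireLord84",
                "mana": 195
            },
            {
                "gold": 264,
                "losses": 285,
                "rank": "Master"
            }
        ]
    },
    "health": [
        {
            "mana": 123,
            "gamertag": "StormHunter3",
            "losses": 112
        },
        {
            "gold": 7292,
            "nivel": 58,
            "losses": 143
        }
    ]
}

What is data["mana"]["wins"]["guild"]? "Shadows"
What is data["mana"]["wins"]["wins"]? 416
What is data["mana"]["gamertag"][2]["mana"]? 195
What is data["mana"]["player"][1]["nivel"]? 48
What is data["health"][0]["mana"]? 123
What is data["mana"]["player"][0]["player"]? 8966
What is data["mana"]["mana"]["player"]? 5002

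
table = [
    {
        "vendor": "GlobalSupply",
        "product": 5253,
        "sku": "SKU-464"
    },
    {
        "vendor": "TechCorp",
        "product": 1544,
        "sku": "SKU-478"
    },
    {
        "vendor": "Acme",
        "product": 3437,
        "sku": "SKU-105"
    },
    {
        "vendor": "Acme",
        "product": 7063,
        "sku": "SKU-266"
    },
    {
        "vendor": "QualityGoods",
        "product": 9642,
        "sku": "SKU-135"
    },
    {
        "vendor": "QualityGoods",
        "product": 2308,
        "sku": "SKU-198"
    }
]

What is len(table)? 6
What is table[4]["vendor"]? "QualityGoods"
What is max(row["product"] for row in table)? 9642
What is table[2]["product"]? 3437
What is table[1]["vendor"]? "TechCorp"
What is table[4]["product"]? 9642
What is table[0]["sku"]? "SKU-464"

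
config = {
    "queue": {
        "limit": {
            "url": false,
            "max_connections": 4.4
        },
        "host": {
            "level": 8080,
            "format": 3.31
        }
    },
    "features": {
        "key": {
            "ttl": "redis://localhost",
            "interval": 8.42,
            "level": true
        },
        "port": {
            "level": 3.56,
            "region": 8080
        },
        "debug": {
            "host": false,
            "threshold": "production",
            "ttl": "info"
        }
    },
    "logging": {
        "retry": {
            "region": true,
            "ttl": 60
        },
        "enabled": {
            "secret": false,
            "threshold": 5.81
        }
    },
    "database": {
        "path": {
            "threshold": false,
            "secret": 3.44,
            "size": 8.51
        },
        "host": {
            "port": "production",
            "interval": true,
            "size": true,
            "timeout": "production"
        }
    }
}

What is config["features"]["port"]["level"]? 3.56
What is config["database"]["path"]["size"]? 8.51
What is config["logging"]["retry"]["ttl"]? 60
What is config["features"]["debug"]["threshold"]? "production"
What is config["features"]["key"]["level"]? True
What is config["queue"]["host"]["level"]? 8080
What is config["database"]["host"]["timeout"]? "production"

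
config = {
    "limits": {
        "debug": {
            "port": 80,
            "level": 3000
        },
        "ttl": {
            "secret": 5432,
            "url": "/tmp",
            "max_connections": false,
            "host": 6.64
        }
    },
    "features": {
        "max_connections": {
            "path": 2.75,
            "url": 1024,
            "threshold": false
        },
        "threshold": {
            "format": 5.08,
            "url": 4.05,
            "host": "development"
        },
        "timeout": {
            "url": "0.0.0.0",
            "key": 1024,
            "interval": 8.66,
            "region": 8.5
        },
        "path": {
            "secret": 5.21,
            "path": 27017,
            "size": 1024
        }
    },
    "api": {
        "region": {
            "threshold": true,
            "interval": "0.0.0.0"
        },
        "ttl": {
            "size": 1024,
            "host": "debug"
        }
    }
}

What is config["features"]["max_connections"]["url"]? 1024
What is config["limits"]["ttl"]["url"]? "/tmp"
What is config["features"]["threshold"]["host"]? "development"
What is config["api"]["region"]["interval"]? "0.0.0.0"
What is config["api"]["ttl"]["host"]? "debug"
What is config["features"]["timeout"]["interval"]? 8.66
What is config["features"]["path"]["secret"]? 5.21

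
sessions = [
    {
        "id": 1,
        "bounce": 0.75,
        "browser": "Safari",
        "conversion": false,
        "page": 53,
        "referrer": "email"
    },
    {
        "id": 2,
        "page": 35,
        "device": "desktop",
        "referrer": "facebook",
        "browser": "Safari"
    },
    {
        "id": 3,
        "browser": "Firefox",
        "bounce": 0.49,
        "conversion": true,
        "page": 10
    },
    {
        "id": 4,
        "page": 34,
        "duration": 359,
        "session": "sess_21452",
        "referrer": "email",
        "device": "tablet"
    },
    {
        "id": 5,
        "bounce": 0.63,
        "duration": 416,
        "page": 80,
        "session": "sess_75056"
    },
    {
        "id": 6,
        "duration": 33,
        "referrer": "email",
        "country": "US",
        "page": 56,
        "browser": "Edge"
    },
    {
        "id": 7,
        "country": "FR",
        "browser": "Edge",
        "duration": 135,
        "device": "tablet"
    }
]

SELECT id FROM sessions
[1, 2, 3, 4, 5, 6, 7]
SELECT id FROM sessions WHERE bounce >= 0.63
[1, 5]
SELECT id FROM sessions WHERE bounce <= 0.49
[3]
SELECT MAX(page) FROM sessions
80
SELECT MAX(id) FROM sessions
7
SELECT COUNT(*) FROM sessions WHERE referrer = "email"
3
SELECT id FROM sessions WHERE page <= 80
[1, 2, 3, 4, 5, 6]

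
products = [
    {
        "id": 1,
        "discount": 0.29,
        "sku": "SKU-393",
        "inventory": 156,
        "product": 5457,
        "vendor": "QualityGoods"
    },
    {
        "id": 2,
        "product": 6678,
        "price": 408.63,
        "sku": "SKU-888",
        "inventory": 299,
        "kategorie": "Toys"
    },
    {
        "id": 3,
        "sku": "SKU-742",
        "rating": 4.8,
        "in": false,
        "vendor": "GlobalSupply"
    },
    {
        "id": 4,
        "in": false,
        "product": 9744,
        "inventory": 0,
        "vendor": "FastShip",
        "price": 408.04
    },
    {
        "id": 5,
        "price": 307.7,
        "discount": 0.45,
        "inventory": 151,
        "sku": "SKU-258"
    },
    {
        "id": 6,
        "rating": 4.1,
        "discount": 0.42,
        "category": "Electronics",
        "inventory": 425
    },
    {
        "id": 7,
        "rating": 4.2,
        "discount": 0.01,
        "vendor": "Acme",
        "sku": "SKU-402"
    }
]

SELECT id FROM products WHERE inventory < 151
[4]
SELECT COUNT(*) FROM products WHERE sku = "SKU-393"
1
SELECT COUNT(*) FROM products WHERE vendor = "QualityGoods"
1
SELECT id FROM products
[1, 2, 3, 4, 5, 6, 7]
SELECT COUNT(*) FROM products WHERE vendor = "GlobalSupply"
1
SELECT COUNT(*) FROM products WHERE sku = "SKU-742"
1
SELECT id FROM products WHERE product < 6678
[1]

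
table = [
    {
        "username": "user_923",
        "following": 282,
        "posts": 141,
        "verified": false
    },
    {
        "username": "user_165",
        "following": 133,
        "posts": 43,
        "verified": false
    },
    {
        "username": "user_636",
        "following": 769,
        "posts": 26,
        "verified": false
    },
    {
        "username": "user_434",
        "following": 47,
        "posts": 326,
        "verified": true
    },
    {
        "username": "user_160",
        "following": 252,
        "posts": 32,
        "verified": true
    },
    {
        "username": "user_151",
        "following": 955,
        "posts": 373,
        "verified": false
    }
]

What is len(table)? 6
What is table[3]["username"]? "user_434"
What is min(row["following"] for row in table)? 47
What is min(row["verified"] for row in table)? False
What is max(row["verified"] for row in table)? True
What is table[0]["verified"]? False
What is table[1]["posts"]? 43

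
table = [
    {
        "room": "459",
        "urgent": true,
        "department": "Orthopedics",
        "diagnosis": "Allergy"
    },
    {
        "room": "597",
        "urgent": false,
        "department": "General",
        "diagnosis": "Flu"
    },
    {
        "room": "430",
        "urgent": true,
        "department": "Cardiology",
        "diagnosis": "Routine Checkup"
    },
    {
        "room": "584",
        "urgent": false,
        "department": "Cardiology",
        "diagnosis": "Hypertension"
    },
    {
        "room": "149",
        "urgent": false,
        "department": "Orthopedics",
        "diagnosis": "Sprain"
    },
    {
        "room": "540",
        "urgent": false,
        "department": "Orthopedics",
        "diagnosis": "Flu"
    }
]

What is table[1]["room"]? "597"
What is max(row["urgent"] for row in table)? True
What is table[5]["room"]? "540"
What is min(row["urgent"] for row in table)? False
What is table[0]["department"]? "Orthopedics"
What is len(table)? 6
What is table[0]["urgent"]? True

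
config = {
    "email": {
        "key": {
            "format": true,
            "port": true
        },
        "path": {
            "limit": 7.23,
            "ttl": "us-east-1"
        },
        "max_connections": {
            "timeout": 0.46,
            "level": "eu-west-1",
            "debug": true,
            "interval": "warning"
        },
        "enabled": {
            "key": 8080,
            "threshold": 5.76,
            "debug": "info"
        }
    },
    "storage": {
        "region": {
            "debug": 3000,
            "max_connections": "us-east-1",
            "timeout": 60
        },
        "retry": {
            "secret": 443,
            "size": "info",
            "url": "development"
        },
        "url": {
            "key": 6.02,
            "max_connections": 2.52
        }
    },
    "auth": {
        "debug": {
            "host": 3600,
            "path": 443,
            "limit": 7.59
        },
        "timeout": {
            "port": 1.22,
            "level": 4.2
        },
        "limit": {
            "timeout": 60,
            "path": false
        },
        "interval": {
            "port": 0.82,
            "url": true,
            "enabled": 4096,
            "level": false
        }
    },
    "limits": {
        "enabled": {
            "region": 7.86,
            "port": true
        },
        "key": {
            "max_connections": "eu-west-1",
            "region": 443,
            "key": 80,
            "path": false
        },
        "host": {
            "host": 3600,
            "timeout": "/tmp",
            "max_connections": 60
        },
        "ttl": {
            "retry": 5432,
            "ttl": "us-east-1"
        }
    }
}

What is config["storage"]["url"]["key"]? 6.02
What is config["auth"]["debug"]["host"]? 3600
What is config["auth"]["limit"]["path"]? False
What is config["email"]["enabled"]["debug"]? "info"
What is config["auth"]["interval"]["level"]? False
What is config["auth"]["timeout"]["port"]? 1.22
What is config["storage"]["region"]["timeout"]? 60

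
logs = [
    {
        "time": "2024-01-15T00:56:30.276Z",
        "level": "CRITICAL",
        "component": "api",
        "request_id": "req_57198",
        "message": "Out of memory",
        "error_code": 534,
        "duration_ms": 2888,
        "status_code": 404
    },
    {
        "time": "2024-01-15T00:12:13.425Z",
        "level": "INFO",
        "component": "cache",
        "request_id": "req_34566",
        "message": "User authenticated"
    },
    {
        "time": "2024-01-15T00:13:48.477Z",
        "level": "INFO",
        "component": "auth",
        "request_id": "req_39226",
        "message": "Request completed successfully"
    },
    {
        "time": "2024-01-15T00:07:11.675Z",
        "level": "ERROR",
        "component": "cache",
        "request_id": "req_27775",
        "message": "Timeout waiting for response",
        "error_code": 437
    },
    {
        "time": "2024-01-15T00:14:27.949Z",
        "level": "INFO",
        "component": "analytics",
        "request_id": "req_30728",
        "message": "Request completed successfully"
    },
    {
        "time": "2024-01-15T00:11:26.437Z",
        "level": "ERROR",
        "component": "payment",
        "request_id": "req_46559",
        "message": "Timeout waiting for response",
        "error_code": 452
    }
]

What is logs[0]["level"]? "CRITICAL"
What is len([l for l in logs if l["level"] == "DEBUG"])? 0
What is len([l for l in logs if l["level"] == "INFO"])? 3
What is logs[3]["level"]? "ERROR"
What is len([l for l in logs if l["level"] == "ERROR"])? 2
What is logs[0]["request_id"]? "req_57198"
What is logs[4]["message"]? "Request completed successfully"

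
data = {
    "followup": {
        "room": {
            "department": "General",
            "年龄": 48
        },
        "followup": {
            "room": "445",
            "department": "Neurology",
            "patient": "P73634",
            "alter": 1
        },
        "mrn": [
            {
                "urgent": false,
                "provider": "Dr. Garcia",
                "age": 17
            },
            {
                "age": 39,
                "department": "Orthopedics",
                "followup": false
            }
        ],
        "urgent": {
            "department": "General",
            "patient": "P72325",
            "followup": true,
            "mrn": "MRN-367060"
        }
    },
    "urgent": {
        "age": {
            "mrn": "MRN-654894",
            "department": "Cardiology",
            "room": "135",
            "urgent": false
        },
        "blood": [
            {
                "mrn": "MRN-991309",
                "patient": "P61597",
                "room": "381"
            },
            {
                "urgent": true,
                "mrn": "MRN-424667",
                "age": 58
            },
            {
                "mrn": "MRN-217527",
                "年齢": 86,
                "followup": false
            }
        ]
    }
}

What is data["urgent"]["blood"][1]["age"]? 58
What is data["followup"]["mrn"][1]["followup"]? False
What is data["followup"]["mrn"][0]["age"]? 17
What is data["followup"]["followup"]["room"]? "445"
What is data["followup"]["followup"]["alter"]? 1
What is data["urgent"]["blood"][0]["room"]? "381"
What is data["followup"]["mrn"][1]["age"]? 39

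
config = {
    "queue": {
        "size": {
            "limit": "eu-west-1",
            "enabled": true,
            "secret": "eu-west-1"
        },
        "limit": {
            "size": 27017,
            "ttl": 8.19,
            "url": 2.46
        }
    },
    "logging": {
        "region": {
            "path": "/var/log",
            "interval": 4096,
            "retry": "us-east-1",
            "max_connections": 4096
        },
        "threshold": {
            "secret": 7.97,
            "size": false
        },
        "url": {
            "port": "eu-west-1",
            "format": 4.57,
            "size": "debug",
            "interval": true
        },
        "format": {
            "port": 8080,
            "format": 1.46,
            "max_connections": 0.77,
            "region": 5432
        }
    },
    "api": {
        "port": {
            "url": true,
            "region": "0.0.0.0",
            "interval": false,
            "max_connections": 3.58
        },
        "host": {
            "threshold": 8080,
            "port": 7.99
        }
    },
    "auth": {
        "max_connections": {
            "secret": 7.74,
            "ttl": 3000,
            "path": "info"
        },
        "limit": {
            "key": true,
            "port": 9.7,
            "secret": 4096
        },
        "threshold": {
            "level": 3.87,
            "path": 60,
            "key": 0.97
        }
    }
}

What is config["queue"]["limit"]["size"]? 27017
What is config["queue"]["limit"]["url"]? 2.46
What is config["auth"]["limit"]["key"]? True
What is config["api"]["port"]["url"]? True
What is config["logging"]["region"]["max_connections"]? 4096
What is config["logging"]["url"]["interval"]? True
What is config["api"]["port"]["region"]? "0.0.0.0"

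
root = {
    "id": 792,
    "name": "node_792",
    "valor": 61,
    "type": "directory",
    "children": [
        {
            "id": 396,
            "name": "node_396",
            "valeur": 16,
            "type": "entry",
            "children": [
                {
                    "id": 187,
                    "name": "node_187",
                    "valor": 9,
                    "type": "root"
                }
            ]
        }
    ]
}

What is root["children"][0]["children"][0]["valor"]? 9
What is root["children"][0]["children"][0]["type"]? "root"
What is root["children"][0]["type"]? "entry"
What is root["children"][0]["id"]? 396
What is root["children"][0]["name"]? "node_396"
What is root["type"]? "directory"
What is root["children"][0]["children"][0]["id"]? 187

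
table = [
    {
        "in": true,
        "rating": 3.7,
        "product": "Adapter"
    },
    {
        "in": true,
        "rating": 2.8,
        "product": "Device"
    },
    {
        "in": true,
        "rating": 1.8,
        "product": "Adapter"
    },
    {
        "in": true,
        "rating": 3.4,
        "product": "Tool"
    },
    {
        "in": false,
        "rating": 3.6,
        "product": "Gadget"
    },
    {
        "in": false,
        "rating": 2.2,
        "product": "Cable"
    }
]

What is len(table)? 6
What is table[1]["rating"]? 2.8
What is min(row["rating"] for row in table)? 1.8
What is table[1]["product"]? "Device"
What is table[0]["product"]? "Adapter"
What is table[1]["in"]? True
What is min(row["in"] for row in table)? False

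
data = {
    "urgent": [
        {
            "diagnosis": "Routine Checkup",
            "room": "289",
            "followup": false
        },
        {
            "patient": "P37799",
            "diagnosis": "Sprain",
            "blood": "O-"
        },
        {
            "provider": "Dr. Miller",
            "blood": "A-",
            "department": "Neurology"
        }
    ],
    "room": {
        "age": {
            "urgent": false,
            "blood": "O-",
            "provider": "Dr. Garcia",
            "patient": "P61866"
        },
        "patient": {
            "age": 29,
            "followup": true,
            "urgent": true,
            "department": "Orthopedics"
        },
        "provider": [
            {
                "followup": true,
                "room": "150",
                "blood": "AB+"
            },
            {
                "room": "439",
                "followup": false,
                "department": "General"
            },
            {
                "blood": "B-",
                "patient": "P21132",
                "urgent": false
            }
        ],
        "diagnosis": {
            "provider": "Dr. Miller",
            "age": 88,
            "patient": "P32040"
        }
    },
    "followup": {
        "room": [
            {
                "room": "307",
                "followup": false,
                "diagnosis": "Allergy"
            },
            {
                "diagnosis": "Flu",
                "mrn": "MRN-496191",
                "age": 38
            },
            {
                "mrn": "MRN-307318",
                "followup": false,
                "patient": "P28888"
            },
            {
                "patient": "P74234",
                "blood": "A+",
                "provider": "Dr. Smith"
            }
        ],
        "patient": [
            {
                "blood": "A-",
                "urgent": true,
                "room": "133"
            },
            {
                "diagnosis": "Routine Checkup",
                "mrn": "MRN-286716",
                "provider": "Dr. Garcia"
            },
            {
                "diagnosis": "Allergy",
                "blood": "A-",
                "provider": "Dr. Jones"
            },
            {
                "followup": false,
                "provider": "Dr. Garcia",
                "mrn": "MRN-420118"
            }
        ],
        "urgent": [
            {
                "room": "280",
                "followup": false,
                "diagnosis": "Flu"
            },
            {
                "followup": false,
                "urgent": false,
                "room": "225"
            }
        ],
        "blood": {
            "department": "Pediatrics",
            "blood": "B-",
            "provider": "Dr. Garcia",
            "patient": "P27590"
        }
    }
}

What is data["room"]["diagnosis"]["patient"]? "P32040"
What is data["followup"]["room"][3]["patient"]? "P74234"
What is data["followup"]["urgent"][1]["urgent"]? False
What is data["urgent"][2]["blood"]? "A-"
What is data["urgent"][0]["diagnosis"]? "Routine Checkup"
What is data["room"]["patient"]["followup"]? True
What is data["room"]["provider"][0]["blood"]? "AB+"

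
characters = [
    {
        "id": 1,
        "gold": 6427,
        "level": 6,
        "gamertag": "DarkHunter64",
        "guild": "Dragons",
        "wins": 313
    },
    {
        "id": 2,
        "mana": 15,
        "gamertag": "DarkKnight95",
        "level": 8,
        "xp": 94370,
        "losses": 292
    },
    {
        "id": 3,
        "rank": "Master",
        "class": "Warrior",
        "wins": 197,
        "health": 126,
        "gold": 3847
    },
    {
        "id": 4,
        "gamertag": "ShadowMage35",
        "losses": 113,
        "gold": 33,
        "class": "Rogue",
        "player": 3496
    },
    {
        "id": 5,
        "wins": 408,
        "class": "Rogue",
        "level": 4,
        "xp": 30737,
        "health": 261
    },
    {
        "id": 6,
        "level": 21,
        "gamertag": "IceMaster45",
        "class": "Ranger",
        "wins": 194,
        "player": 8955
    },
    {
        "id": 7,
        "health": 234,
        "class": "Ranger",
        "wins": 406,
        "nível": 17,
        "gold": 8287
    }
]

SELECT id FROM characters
[1, 2, 3, 4, 5, 6, 7]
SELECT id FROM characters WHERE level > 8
[6]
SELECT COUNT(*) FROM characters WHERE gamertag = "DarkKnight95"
1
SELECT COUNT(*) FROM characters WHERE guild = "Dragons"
1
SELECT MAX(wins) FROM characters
408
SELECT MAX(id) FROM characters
7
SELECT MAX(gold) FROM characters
8287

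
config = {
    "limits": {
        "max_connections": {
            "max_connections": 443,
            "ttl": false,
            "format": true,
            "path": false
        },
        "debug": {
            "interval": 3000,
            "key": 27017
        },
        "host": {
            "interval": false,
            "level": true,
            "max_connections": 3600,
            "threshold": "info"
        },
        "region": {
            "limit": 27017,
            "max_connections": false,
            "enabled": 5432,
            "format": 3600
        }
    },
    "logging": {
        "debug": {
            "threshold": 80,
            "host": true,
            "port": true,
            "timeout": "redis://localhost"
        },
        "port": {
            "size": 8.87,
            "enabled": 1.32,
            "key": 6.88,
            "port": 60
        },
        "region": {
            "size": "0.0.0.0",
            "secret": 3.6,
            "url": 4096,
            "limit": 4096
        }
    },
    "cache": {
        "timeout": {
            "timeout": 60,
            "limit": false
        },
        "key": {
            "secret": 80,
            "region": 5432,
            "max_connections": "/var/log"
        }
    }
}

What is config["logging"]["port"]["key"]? 6.88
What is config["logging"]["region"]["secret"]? 3.6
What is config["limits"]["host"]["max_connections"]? 3600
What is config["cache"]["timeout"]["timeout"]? 60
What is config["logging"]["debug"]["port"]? True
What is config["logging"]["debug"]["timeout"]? "redis://localhost"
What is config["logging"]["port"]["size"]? 8.87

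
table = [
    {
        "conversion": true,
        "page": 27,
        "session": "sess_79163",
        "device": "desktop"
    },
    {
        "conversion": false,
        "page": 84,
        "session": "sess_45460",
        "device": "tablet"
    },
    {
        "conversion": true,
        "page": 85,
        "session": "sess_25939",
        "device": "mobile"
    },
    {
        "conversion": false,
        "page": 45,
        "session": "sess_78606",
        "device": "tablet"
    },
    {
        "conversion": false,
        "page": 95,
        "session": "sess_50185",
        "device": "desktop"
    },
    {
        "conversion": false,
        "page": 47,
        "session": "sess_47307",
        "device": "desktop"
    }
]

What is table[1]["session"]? "sess_45460"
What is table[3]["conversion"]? False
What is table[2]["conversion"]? True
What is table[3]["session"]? "sess_78606"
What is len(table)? 6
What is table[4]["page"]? 95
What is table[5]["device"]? "desktop"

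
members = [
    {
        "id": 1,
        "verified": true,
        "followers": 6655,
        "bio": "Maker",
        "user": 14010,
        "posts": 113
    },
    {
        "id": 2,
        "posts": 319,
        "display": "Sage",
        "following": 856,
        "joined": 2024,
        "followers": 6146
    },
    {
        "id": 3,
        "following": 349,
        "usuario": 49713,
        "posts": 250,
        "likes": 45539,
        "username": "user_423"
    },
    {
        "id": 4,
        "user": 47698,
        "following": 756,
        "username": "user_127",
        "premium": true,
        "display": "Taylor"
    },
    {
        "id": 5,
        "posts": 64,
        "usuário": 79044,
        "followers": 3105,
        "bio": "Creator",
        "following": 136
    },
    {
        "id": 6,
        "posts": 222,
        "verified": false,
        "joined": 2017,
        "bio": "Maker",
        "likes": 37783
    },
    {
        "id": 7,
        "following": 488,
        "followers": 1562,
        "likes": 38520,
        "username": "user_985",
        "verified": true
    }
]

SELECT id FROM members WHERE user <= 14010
[1]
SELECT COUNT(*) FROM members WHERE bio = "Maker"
2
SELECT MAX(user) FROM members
47698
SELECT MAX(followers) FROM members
6655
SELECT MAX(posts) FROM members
319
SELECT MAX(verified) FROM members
True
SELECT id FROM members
[1, 2, 3, 4, 5, 6, 7]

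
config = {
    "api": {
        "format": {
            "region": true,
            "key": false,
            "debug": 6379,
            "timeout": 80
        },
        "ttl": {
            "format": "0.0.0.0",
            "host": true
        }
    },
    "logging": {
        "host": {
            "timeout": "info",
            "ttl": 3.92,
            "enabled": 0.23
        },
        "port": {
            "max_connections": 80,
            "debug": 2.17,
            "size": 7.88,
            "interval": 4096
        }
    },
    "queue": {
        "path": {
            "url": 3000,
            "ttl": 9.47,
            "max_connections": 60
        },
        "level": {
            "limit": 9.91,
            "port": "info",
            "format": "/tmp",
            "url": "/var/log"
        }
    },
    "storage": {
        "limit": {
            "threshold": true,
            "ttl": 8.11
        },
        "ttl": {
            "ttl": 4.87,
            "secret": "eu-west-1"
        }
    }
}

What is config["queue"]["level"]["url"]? "/var/log"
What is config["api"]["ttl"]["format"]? "0.0.0.0"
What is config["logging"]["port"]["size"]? 7.88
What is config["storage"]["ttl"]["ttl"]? 4.87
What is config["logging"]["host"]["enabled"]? 0.23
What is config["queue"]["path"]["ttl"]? 9.47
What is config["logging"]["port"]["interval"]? 4096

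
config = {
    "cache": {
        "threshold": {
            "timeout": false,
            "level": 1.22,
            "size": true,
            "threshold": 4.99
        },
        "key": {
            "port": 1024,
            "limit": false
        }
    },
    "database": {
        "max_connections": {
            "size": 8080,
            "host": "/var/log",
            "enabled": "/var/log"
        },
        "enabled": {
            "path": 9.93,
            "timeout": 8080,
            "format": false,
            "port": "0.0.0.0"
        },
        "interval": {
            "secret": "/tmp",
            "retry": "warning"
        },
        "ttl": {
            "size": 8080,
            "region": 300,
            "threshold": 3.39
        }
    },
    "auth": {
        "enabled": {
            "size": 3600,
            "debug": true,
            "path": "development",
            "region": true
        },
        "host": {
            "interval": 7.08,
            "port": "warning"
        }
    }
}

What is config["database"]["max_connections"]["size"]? 8080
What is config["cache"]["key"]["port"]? 1024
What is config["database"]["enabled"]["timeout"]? 8080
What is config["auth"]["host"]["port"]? "warning"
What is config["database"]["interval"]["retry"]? "warning"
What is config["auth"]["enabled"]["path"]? "development"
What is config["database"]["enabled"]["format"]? False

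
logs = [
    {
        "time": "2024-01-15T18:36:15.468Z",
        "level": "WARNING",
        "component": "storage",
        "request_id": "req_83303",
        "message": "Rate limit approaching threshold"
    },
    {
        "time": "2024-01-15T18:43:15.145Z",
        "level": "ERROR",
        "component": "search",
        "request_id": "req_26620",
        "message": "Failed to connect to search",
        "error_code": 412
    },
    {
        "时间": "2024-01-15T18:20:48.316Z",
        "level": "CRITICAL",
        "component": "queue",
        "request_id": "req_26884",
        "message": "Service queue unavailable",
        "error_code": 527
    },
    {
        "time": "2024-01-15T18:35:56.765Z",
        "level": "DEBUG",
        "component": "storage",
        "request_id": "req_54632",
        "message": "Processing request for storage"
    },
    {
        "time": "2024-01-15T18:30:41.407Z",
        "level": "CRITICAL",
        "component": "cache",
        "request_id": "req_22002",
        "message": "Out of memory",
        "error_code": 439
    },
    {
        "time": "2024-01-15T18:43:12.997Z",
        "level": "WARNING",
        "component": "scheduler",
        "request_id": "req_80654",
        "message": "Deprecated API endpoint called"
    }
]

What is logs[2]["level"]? "CRITICAL"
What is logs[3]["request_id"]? "req_54632"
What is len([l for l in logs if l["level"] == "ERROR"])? 1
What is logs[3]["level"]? "DEBUG"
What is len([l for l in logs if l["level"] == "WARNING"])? 2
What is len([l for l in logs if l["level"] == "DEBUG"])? 1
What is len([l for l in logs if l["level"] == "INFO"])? 0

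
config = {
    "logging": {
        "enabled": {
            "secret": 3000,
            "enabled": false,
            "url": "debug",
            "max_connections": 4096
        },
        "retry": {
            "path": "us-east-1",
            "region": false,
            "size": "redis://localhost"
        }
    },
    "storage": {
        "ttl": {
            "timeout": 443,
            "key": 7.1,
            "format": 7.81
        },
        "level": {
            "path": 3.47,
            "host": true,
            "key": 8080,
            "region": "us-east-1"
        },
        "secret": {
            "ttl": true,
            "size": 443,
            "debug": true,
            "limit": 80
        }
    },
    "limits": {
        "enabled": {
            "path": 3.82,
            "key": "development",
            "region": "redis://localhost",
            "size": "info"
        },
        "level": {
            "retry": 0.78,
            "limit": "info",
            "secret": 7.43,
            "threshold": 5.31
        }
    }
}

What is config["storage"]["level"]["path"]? 3.47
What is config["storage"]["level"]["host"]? True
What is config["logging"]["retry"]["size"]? "redis://localhost"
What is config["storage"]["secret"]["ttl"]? True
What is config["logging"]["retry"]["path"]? "us-east-1"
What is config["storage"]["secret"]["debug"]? True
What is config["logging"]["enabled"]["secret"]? 3000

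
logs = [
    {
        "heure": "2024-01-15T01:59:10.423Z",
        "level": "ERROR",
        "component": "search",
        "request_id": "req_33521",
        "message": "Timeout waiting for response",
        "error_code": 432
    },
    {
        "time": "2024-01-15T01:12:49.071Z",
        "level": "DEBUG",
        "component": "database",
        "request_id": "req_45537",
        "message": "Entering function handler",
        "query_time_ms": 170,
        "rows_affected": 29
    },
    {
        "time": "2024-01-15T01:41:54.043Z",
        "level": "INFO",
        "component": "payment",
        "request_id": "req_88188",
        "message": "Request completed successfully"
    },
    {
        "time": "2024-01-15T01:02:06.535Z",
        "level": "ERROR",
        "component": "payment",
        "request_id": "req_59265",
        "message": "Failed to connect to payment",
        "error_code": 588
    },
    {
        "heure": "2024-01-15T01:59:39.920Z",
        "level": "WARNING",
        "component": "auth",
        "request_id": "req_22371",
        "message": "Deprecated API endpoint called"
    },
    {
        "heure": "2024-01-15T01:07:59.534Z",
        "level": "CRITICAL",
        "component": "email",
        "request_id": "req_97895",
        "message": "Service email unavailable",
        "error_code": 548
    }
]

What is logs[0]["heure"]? "2024-01-15T01:59:10.423Z"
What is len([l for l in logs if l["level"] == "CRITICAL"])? 1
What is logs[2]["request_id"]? "req_88188"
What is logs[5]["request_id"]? "req_97895"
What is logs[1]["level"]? "DEBUG"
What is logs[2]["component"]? "payment"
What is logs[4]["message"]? "Deprecated API endpoint called"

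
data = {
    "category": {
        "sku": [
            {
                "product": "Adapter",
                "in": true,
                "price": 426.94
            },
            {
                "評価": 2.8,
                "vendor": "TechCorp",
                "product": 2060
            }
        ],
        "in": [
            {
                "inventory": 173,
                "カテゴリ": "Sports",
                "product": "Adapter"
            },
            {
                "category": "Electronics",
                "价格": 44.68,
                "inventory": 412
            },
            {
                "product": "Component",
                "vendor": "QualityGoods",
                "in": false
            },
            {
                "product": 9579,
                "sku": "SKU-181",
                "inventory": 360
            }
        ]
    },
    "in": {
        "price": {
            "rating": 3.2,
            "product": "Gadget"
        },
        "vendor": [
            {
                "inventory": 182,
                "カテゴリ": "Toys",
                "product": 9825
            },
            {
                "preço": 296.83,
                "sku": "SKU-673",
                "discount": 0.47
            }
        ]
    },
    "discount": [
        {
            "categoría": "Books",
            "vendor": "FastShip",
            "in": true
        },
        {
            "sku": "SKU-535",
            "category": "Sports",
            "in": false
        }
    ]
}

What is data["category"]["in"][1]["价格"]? 44.68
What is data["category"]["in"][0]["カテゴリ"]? "Sports"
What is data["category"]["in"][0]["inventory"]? 173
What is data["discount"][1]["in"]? False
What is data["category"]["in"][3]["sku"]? "SKU-181"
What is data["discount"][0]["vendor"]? "FastShip"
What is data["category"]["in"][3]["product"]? 9579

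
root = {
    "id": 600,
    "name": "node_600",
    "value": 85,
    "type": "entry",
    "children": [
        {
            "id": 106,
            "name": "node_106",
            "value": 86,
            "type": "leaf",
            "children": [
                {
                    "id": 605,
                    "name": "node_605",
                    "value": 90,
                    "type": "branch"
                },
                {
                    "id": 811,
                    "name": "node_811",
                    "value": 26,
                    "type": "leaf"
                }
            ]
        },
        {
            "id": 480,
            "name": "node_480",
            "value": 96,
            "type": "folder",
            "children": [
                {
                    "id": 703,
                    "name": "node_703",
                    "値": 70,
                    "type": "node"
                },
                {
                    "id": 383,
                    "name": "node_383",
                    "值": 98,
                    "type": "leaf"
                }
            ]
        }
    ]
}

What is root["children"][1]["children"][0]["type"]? "node"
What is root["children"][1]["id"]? 480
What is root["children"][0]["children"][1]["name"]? "node_811"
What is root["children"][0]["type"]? "leaf"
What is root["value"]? 85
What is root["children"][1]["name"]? "node_480"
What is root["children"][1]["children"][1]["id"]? 383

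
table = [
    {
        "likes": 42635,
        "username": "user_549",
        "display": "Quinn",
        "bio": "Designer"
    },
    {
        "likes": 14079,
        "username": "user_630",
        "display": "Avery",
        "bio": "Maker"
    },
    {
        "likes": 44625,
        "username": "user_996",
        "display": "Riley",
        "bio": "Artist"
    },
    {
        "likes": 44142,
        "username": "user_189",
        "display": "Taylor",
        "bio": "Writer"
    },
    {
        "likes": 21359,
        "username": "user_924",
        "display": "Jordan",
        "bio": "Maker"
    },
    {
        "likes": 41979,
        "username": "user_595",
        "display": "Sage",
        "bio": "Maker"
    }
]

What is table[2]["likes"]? 44625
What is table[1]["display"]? "Avery"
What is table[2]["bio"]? "Artist"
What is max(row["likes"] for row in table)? 44625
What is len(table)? 6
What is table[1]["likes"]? 14079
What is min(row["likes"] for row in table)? 14079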